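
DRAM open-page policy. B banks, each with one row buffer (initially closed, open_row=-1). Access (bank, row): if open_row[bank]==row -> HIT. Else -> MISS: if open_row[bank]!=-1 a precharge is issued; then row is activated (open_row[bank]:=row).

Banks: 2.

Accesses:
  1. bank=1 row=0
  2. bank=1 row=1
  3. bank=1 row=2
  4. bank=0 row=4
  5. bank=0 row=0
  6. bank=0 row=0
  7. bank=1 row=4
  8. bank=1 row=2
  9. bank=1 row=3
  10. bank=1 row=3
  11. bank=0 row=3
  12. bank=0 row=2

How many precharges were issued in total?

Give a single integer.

Acc 1: bank1 row0 -> MISS (open row0); precharges=0
Acc 2: bank1 row1 -> MISS (open row1); precharges=1
Acc 3: bank1 row2 -> MISS (open row2); precharges=2
Acc 4: bank0 row4 -> MISS (open row4); precharges=2
Acc 5: bank0 row0 -> MISS (open row0); precharges=3
Acc 6: bank0 row0 -> HIT
Acc 7: bank1 row4 -> MISS (open row4); precharges=4
Acc 8: bank1 row2 -> MISS (open row2); precharges=5
Acc 9: bank1 row3 -> MISS (open row3); precharges=6
Acc 10: bank1 row3 -> HIT
Acc 11: bank0 row3 -> MISS (open row3); precharges=7
Acc 12: bank0 row2 -> MISS (open row2); precharges=8

Answer: 8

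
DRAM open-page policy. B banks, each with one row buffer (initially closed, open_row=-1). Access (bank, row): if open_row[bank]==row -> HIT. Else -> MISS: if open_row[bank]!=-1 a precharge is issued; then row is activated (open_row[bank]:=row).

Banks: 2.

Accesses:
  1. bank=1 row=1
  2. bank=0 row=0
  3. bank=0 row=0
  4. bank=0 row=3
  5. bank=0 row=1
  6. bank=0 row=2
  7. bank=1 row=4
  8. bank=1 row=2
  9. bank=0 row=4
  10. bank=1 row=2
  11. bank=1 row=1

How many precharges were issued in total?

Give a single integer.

Acc 1: bank1 row1 -> MISS (open row1); precharges=0
Acc 2: bank0 row0 -> MISS (open row0); precharges=0
Acc 3: bank0 row0 -> HIT
Acc 4: bank0 row3 -> MISS (open row3); precharges=1
Acc 5: bank0 row1 -> MISS (open row1); precharges=2
Acc 6: bank0 row2 -> MISS (open row2); precharges=3
Acc 7: bank1 row4 -> MISS (open row4); precharges=4
Acc 8: bank1 row2 -> MISS (open row2); precharges=5
Acc 9: bank0 row4 -> MISS (open row4); precharges=6
Acc 10: bank1 row2 -> HIT
Acc 11: bank1 row1 -> MISS (open row1); precharges=7

Answer: 7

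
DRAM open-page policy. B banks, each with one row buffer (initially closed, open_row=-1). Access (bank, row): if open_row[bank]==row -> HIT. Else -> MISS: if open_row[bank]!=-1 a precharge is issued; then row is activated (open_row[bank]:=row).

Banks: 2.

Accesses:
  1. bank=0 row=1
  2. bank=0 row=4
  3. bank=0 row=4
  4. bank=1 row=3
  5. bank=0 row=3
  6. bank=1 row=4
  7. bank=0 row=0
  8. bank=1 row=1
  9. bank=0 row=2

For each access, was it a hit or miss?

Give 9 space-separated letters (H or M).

Answer: M M H M M M M M M

Derivation:
Acc 1: bank0 row1 -> MISS (open row1); precharges=0
Acc 2: bank0 row4 -> MISS (open row4); precharges=1
Acc 3: bank0 row4 -> HIT
Acc 4: bank1 row3 -> MISS (open row3); precharges=1
Acc 5: bank0 row3 -> MISS (open row3); precharges=2
Acc 6: bank1 row4 -> MISS (open row4); precharges=3
Acc 7: bank0 row0 -> MISS (open row0); precharges=4
Acc 8: bank1 row1 -> MISS (open row1); precharges=5
Acc 9: bank0 row2 -> MISS (open row2); precharges=6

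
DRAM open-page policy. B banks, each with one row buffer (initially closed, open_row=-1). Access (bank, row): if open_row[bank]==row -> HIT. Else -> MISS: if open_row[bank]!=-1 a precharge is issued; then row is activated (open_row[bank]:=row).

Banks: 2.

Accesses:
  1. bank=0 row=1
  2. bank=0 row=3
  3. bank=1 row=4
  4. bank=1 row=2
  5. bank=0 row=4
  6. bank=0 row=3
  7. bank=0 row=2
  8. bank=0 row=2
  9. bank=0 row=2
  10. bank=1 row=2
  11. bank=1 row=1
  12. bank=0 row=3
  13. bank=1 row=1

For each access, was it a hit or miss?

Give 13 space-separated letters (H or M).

Acc 1: bank0 row1 -> MISS (open row1); precharges=0
Acc 2: bank0 row3 -> MISS (open row3); precharges=1
Acc 3: bank1 row4 -> MISS (open row4); precharges=1
Acc 4: bank1 row2 -> MISS (open row2); precharges=2
Acc 5: bank0 row4 -> MISS (open row4); precharges=3
Acc 6: bank0 row3 -> MISS (open row3); precharges=4
Acc 7: bank0 row2 -> MISS (open row2); precharges=5
Acc 8: bank0 row2 -> HIT
Acc 9: bank0 row2 -> HIT
Acc 10: bank1 row2 -> HIT
Acc 11: bank1 row1 -> MISS (open row1); precharges=6
Acc 12: bank0 row3 -> MISS (open row3); precharges=7
Acc 13: bank1 row1 -> HIT

Answer: M M M M M M M H H H M M H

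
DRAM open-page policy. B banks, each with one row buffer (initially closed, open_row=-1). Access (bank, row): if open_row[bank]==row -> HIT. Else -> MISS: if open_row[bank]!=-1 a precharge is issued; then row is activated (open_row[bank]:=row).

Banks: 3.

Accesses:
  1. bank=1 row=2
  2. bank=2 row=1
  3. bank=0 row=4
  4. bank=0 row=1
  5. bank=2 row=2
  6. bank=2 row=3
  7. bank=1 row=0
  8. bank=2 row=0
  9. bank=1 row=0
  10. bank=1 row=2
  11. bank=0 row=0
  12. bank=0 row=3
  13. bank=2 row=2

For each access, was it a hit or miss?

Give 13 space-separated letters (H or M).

Acc 1: bank1 row2 -> MISS (open row2); precharges=0
Acc 2: bank2 row1 -> MISS (open row1); precharges=0
Acc 3: bank0 row4 -> MISS (open row4); precharges=0
Acc 4: bank0 row1 -> MISS (open row1); precharges=1
Acc 5: bank2 row2 -> MISS (open row2); precharges=2
Acc 6: bank2 row3 -> MISS (open row3); precharges=3
Acc 7: bank1 row0 -> MISS (open row0); precharges=4
Acc 8: bank2 row0 -> MISS (open row0); precharges=5
Acc 9: bank1 row0 -> HIT
Acc 10: bank1 row2 -> MISS (open row2); precharges=6
Acc 11: bank0 row0 -> MISS (open row0); precharges=7
Acc 12: bank0 row3 -> MISS (open row3); precharges=8
Acc 13: bank2 row2 -> MISS (open row2); precharges=9

Answer: M M M M M M M M H M M M M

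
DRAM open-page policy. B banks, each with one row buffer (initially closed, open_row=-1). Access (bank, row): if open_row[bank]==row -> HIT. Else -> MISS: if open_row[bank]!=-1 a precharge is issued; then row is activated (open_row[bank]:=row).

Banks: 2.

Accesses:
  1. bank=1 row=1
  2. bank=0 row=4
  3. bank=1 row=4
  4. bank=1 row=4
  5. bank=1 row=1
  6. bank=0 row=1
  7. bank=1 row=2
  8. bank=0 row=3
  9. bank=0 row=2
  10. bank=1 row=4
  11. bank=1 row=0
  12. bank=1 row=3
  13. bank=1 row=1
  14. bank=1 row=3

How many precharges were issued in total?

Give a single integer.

Answer: 11

Derivation:
Acc 1: bank1 row1 -> MISS (open row1); precharges=0
Acc 2: bank0 row4 -> MISS (open row4); precharges=0
Acc 3: bank1 row4 -> MISS (open row4); precharges=1
Acc 4: bank1 row4 -> HIT
Acc 5: bank1 row1 -> MISS (open row1); precharges=2
Acc 6: bank0 row1 -> MISS (open row1); precharges=3
Acc 7: bank1 row2 -> MISS (open row2); precharges=4
Acc 8: bank0 row3 -> MISS (open row3); precharges=5
Acc 9: bank0 row2 -> MISS (open row2); precharges=6
Acc 10: bank1 row4 -> MISS (open row4); precharges=7
Acc 11: bank1 row0 -> MISS (open row0); precharges=8
Acc 12: bank1 row3 -> MISS (open row3); precharges=9
Acc 13: bank1 row1 -> MISS (open row1); precharges=10
Acc 14: bank1 row3 -> MISS (open row3); precharges=11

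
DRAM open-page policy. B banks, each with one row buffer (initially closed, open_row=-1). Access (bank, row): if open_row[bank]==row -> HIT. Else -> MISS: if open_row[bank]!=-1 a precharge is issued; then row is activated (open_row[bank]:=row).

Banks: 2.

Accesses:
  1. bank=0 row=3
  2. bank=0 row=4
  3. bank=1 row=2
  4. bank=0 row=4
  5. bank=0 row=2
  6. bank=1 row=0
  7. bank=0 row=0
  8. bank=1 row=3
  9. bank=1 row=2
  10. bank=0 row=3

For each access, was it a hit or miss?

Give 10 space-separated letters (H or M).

Answer: M M M H M M M M M M

Derivation:
Acc 1: bank0 row3 -> MISS (open row3); precharges=0
Acc 2: bank0 row4 -> MISS (open row4); precharges=1
Acc 3: bank1 row2 -> MISS (open row2); precharges=1
Acc 4: bank0 row4 -> HIT
Acc 5: bank0 row2 -> MISS (open row2); precharges=2
Acc 6: bank1 row0 -> MISS (open row0); precharges=3
Acc 7: bank0 row0 -> MISS (open row0); precharges=4
Acc 8: bank1 row3 -> MISS (open row3); precharges=5
Acc 9: bank1 row2 -> MISS (open row2); precharges=6
Acc 10: bank0 row3 -> MISS (open row3); precharges=7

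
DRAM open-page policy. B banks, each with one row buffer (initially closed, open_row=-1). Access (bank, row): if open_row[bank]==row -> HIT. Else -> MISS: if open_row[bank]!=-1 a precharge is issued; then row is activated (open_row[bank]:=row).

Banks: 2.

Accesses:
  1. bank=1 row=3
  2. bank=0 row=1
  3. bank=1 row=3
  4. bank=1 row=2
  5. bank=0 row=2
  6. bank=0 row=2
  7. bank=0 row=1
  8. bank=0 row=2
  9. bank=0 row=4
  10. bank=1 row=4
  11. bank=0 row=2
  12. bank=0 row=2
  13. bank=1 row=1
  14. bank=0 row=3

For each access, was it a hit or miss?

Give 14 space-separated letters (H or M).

Acc 1: bank1 row3 -> MISS (open row3); precharges=0
Acc 2: bank0 row1 -> MISS (open row1); precharges=0
Acc 3: bank1 row3 -> HIT
Acc 4: bank1 row2 -> MISS (open row2); precharges=1
Acc 5: bank0 row2 -> MISS (open row2); precharges=2
Acc 6: bank0 row2 -> HIT
Acc 7: bank0 row1 -> MISS (open row1); precharges=3
Acc 8: bank0 row2 -> MISS (open row2); precharges=4
Acc 9: bank0 row4 -> MISS (open row4); precharges=5
Acc 10: bank1 row4 -> MISS (open row4); precharges=6
Acc 11: bank0 row2 -> MISS (open row2); precharges=7
Acc 12: bank0 row2 -> HIT
Acc 13: bank1 row1 -> MISS (open row1); precharges=8
Acc 14: bank0 row3 -> MISS (open row3); precharges=9

Answer: M M H M M H M M M M M H M M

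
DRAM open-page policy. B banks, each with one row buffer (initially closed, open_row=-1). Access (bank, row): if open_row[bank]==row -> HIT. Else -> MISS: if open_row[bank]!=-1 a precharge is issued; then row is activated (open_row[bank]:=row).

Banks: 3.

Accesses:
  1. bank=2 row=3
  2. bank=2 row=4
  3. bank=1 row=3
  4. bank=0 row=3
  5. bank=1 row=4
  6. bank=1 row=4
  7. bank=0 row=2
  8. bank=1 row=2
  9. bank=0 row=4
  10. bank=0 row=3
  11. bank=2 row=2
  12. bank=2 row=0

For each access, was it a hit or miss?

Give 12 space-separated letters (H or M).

Answer: M M M M M H M M M M M M

Derivation:
Acc 1: bank2 row3 -> MISS (open row3); precharges=0
Acc 2: bank2 row4 -> MISS (open row4); precharges=1
Acc 3: bank1 row3 -> MISS (open row3); precharges=1
Acc 4: bank0 row3 -> MISS (open row3); precharges=1
Acc 5: bank1 row4 -> MISS (open row4); precharges=2
Acc 6: bank1 row4 -> HIT
Acc 7: bank0 row2 -> MISS (open row2); precharges=3
Acc 8: bank1 row2 -> MISS (open row2); precharges=4
Acc 9: bank0 row4 -> MISS (open row4); precharges=5
Acc 10: bank0 row3 -> MISS (open row3); precharges=6
Acc 11: bank2 row2 -> MISS (open row2); precharges=7
Acc 12: bank2 row0 -> MISS (open row0); precharges=8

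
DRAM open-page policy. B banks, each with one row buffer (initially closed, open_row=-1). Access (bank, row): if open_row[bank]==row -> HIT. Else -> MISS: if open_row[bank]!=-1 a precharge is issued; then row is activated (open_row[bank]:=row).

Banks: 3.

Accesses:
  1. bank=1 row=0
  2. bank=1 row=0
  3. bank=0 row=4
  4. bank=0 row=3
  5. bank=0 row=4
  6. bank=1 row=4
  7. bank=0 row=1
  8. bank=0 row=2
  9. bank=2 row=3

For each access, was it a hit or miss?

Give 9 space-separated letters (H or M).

Acc 1: bank1 row0 -> MISS (open row0); precharges=0
Acc 2: bank1 row0 -> HIT
Acc 3: bank0 row4 -> MISS (open row4); precharges=0
Acc 4: bank0 row3 -> MISS (open row3); precharges=1
Acc 5: bank0 row4 -> MISS (open row4); precharges=2
Acc 6: bank1 row4 -> MISS (open row4); precharges=3
Acc 7: bank0 row1 -> MISS (open row1); precharges=4
Acc 8: bank0 row2 -> MISS (open row2); precharges=5
Acc 9: bank2 row3 -> MISS (open row3); precharges=5

Answer: M H M M M M M M M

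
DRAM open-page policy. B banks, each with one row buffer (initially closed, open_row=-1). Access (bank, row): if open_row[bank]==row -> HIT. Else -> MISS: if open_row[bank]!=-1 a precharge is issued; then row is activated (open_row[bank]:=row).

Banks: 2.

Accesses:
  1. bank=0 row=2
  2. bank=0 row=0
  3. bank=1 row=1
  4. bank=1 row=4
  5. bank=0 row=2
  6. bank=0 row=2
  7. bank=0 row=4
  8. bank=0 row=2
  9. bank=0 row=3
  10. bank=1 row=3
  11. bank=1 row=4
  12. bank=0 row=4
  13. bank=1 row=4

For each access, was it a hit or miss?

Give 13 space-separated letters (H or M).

Answer: M M M M M H M M M M M M H

Derivation:
Acc 1: bank0 row2 -> MISS (open row2); precharges=0
Acc 2: bank0 row0 -> MISS (open row0); precharges=1
Acc 3: bank1 row1 -> MISS (open row1); precharges=1
Acc 4: bank1 row4 -> MISS (open row4); precharges=2
Acc 5: bank0 row2 -> MISS (open row2); precharges=3
Acc 6: bank0 row2 -> HIT
Acc 7: bank0 row4 -> MISS (open row4); precharges=4
Acc 8: bank0 row2 -> MISS (open row2); precharges=5
Acc 9: bank0 row3 -> MISS (open row3); precharges=6
Acc 10: bank1 row3 -> MISS (open row3); precharges=7
Acc 11: bank1 row4 -> MISS (open row4); precharges=8
Acc 12: bank0 row4 -> MISS (open row4); precharges=9
Acc 13: bank1 row4 -> HIT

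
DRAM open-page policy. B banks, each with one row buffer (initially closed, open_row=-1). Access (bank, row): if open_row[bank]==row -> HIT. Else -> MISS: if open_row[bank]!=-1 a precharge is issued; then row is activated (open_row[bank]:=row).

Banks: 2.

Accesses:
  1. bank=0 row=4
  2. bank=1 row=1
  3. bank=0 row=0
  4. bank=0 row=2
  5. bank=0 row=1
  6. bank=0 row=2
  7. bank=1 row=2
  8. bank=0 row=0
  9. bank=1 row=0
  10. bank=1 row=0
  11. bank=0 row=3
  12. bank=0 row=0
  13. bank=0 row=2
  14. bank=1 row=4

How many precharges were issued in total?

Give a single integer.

Acc 1: bank0 row4 -> MISS (open row4); precharges=0
Acc 2: bank1 row1 -> MISS (open row1); precharges=0
Acc 3: bank0 row0 -> MISS (open row0); precharges=1
Acc 4: bank0 row2 -> MISS (open row2); precharges=2
Acc 5: bank0 row1 -> MISS (open row1); precharges=3
Acc 6: bank0 row2 -> MISS (open row2); precharges=4
Acc 7: bank1 row2 -> MISS (open row2); precharges=5
Acc 8: bank0 row0 -> MISS (open row0); precharges=6
Acc 9: bank1 row0 -> MISS (open row0); precharges=7
Acc 10: bank1 row0 -> HIT
Acc 11: bank0 row3 -> MISS (open row3); precharges=8
Acc 12: bank0 row0 -> MISS (open row0); precharges=9
Acc 13: bank0 row2 -> MISS (open row2); precharges=10
Acc 14: bank1 row4 -> MISS (open row4); precharges=11

Answer: 11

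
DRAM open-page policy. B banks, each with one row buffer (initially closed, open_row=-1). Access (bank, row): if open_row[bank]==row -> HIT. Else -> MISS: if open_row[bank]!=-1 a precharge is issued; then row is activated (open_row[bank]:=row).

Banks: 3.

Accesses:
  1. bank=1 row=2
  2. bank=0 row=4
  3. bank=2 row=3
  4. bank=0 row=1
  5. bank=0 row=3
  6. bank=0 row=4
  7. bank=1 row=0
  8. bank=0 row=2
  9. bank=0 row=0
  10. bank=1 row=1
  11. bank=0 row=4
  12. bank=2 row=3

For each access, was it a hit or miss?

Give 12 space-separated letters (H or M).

Answer: M M M M M M M M M M M H

Derivation:
Acc 1: bank1 row2 -> MISS (open row2); precharges=0
Acc 2: bank0 row4 -> MISS (open row4); precharges=0
Acc 3: bank2 row3 -> MISS (open row3); precharges=0
Acc 4: bank0 row1 -> MISS (open row1); precharges=1
Acc 5: bank0 row3 -> MISS (open row3); precharges=2
Acc 6: bank0 row4 -> MISS (open row4); precharges=3
Acc 7: bank1 row0 -> MISS (open row0); precharges=4
Acc 8: bank0 row2 -> MISS (open row2); precharges=5
Acc 9: bank0 row0 -> MISS (open row0); precharges=6
Acc 10: bank1 row1 -> MISS (open row1); precharges=7
Acc 11: bank0 row4 -> MISS (open row4); precharges=8
Acc 12: bank2 row3 -> HIT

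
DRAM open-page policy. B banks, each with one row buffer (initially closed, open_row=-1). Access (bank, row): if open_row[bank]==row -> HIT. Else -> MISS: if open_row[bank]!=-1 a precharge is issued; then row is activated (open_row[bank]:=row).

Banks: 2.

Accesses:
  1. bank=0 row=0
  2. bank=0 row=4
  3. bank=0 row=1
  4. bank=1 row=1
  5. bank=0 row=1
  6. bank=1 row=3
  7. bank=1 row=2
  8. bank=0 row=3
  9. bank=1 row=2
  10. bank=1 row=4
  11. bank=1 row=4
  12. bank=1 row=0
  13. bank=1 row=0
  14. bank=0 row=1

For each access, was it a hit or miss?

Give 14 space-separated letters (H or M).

Answer: M M M M H M M M H M H M H M

Derivation:
Acc 1: bank0 row0 -> MISS (open row0); precharges=0
Acc 2: bank0 row4 -> MISS (open row4); precharges=1
Acc 3: bank0 row1 -> MISS (open row1); precharges=2
Acc 4: bank1 row1 -> MISS (open row1); precharges=2
Acc 5: bank0 row1 -> HIT
Acc 6: bank1 row3 -> MISS (open row3); precharges=3
Acc 7: bank1 row2 -> MISS (open row2); precharges=4
Acc 8: bank0 row3 -> MISS (open row3); precharges=5
Acc 9: bank1 row2 -> HIT
Acc 10: bank1 row4 -> MISS (open row4); precharges=6
Acc 11: bank1 row4 -> HIT
Acc 12: bank1 row0 -> MISS (open row0); precharges=7
Acc 13: bank1 row0 -> HIT
Acc 14: bank0 row1 -> MISS (open row1); precharges=8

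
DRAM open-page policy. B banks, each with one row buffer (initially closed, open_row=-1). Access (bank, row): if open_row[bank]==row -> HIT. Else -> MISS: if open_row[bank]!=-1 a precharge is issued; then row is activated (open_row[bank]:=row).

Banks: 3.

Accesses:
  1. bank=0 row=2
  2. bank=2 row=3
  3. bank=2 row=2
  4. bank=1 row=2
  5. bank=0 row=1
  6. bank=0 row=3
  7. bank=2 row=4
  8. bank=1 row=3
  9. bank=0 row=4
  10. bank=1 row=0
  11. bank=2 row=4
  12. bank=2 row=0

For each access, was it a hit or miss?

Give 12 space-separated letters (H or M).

Acc 1: bank0 row2 -> MISS (open row2); precharges=0
Acc 2: bank2 row3 -> MISS (open row3); precharges=0
Acc 3: bank2 row2 -> MISS (open row2); precharges=1
Acc 4: bank1 row2 -> MISS (open row2); precharges=1
Acc 5: bank0 row1 -> MISS (open row1); precharges=2
Acc 6: bank0 row3 -> MISS (open row3); precharges=3
Acc 7: bank2 row4 -> MISS (open row4); precharges=4
Acc 8: bank1 row3 -> MISS (open row3); precharges=5
Acc 9: bank0 row4 -> MISS (open row4); precharges=6
Acc 10: bank1 row0 -> MISS (open row0); precharges=7
Acc 11: bank2 row4 -> HIT
Acc 12: bank2 row0 -> MISS (open row0); precharges=8

Answer: M M M M M M M M M M H M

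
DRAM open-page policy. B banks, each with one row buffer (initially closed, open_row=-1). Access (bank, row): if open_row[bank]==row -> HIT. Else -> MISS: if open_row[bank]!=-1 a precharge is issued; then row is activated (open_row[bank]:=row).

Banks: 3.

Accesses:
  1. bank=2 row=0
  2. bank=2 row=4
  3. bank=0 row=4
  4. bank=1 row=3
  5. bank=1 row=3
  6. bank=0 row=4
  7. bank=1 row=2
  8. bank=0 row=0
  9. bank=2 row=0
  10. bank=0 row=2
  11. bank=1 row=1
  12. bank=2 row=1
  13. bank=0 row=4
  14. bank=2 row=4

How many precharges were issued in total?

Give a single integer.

Acc 1: bank2 row0 -> MISS (open row0); precharges=0
Acc 2: bank2 row4 -> MISS (open row4); precharges=1
Acc 3: bank0 row4 -> MISS (open row4); precharges=1
Acc 4: bank1 row3 -> MISS (open row3); precharges=1
Acc 5: bank1 row3 -> HIT
Acc 6: bank0 row4 -> HIT
Acc 7: bank1 row2 -> MISS (open row2); precharges=2
Acc 8: bank0 row0 -> MISS (open row0); precharges=3
Acc 9: bank2 row0 -> MISS (open row0); precharges=4
Acc 10: bank0 row2 -> MISS (open row2); precharges=5
Acc 11: bank1 row1 -> MISS (open row1); precharges=6
Acc 12: bank2 row1 -> MISS (open row1); precharges=7
Acc 13: bank0 row4 -> MISS (open row4); precharges=8
Acc 14: bank2 row4 -> MISS (open row4); precharges=9

Answer: 9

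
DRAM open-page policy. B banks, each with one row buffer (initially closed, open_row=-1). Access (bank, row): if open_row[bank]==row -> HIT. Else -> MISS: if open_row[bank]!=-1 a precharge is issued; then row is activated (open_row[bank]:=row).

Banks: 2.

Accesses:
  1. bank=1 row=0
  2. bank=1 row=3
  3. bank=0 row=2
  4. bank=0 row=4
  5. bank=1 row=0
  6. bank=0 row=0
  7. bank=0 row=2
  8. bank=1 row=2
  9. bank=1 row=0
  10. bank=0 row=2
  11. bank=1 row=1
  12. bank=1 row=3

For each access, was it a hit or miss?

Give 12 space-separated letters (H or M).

Acc 1: bank1 row0 -> MISS (open row0); precharges=0
Acc 2: bank1 row3 -> MISS (open row3); precharges=1
Acc 3: bank0 row2 -> MISS (open row2); precharges=1
Acc 4: bank0 row4 -> MISS (open row4); precharges=2
Acc 5: bank1 row0 -> MISS (open row0); precharges=3
Acc 6: bank0 row0 -> MISS (open row0); precharges=4
Acc 7: bank0 row2 -> MISS (open row2); precharges=5
Acc 8: bank1 row2 -> MISS (open row2); precharges=6
Acc 9: bank1 row0 -> MISS (open row0); precharges=7
Acc 10: bank0 row2 -> HIT
Acc 11: bank1 row1 -> MISS (open row1); precharges=8
Acc 12: bank1 row3 -> MISS (open row3); precharges=9

Answer: M M M M M M M M M H M M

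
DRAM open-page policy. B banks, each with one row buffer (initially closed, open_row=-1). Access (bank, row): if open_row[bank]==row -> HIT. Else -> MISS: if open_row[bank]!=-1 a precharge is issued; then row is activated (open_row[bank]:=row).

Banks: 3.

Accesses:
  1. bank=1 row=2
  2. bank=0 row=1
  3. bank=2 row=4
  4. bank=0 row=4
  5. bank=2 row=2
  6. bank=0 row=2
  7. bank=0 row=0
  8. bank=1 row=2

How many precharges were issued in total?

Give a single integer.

Acc 1: bank1 row2 -> MISS (open row2); precharges=0
Acc 2: bank0 row1 -> MISS (open row1); precharges=0
Acc 3: bank2 row4 -> MISS (open row4); precharges=0
Acc 4: bank0 row4 -> MISS (open row4); precharges=1
Acc 5: bank2 row2 -> MISS (open row2); precharges=2
Acc 6: bank0 row2 -> MISS (open row2); precharges=3
Acc 7: bank0 row0 -> MISS (open row0); precharges=4
Acc 8: bank1 row2 -> HIT

Answer: 4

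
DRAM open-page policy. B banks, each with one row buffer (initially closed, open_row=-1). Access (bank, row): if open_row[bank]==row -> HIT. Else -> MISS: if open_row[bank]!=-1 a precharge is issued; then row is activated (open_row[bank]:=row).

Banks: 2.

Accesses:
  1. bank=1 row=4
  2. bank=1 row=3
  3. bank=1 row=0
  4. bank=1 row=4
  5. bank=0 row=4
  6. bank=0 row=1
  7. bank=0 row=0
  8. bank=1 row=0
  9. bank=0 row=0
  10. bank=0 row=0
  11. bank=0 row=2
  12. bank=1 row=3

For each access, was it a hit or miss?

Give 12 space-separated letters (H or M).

Answer: M M M M M M M M H H M M

Derivation:
Acc 1: bank1 row4 -> MISS (open row4); precharges=0
Acc 2: bank1 row3 -> MISS (open row3); precharges=1
Acc 3: bank1 row0 -> MISS (open row0); precharges=2
Acc 4: bank1 row4 -> MISS (open row4); precharges=3
Acc 5: bank0 row4 -> MISS (open row4); precharges=3
Acc 6: bank0 row1 -> MISS (open row1); precharges=4
Acc 7: bank0 row0 -> MISS (open row0); precharges=5
Acc 8: bank1 row0 -> MISS (open row0); precharges=6
Acc 9: bank0 row0 -> HIT
Acc 10: bank0 row0 -> HIT
Acc 11: bank0 row2 -> MISS (open row2); precharges=7
Acc 12: bank1 row3 -> MISS (open row3); precharges=8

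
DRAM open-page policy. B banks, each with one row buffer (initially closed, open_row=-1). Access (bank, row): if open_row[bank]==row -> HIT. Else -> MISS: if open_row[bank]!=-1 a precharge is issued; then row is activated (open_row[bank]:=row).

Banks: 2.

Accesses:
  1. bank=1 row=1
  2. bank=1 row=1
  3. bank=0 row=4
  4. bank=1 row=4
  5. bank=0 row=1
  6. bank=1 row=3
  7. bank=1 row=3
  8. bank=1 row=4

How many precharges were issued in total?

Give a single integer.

Acc 1: bank1 row1 -> MISS (open row1); precharges=0
Acc 2: bank1 row1 -> HIT
Acc 3: bank0 row4 -> MISS (open row4); precharges=0
Acc 4: bank1 row4 -> MISS (open row4); precharges=1
Acc 5: bank0 row1 -> MISS (open row1); precharges=2
Acc 6: bank1 row3 -> MISS (open row3); precharges=3
Acc 7: bank1 row3 -> HIT
Acc 8: bank1 row4 -> MISS (open row4); precharges=4

Answer: 4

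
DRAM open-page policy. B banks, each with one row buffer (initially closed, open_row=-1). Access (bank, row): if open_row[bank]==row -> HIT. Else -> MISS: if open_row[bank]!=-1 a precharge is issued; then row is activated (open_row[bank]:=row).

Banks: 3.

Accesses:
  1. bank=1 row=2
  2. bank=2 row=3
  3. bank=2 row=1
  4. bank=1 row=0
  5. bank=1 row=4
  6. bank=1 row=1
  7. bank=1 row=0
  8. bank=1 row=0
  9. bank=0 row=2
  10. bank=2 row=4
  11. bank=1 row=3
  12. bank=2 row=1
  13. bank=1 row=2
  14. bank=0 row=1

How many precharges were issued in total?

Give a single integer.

Acc 1: bank1 row2 -> MISS (open row2); precharges=0
Acc 2: bank2 row3 -> MISS (open row3); precharges=0
Acc 3: bank2 row1 -> MISS (open row1); precharges=1
Acc 4: bank1 row0 -> MISS (open row0); precharges=2
Acc 5: bank1 row4 -> MISS (open row4); precharges=3
Acc 6: bank1 row1 -> MISS (open row1); precharges=4
Acc 7: bank1 row0 -> MISS (open row0); precharges=5
Acc 8: bank1 row0 -> HIT
Acc 9: bank0 row2 -> MISS (open row2); precharges=5
Acc 10: bank2 row4 -> MISS (open row4); precharges=6
Acc 11: bank1 row3 -> MISS (open row3); precharges=7
Acc 12: bank2 row1 -> MISS (open row1); precharges=8
Acc 13: bank1 row2 -> MISS (open row2); precharges=9
Acc 14: bank0 row1 -> MISS (open row1); precharges=10

Answer: 10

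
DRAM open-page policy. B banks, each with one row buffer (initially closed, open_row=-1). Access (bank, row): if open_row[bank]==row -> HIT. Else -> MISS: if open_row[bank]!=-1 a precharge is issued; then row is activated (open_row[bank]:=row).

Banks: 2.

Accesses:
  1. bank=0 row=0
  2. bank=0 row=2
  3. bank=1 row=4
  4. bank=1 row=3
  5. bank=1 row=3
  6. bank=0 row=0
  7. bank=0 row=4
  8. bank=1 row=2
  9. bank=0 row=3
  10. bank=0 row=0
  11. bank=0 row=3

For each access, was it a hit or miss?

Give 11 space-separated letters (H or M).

Acc 1: bank0 row0 -> MISS (open row0); precharges=0
Acc 2: bank0 row2 -> MISS (open row2); precharges=1
Acc 3: bank1 row4 -> MISS (open row4); precharges=1
Acc 4: bank1 row3 -> MISS (open row3); precharges=2
Acc 5: bank1 row3 -> HIT
Acc 6: bank0 row0 -> MISS (open row0); precharges=3
Acc 7: bank0 row4 -> MISS (open row4); precharges=4
Acc 8: bank1 row2 -> MISS (open row2); precharges=5
Acc 9: bank0 row3 -> MISS (open row3); precharges=6
Acc 10: bank0 row0 -> MISS (open row0); precharges=7
Acc 11: bank0 row3 -> MISS (open row3); precharges=8

Answer: M M M M H M M M M M M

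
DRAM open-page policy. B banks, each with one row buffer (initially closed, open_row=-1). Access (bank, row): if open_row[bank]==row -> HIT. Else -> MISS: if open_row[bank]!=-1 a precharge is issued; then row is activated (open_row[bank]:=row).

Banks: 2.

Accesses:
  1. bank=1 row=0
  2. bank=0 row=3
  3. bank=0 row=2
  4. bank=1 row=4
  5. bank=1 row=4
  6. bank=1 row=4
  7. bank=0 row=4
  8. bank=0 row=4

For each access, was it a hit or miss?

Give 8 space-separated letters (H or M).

Acc 1: bank1 row0 -> MISS (open row0); precharges=0
Acc 2: bank0 row3 -> MISS (open row3); precharges=0
Acc 3: bank0 row2 -> MISS (open row2); precharges=1
Acc 4: bank1 row4 -> MISS (open row4); precharges=2
Acc 5: bank1 row4 -> HIT
Acc 6: bank1 row4 -> HIT
Acc 7: bank0 row4 -> MISS (open row4); precharges=3
Acc 8: bank0 row4 -> HIT

Answer: M M M M H H M H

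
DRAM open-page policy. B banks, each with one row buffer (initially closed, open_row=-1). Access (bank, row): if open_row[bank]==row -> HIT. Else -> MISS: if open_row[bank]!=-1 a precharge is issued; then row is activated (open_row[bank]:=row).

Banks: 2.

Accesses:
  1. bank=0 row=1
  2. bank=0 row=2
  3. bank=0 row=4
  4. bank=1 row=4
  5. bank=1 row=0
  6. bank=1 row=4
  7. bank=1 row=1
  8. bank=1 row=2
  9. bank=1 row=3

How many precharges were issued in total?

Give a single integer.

Answer: 7

Derivation:
Acc 1: bank0 row1 -> MISS (open row1); precharges=0
Acc 2: bank0 row2 -> MISS (open row2); precharges=1
Acc 3: bank0 row4 -> MISS (open row4); precharges=2
Acc 4: bank1 row4 -> MISS (open row4); precharges=2
Acc 5: bank1 row0 -> MISS (open row0); precharges=3
Acc 6: bank1 row4 -> MISS (open row4); precharges=4
Acc 7: bank1 row1 -> MISS (open row1); precharges=5
Acc 8: bank1 row2 -> MISS (open row2); precharges=6
Acc 9: bank1 row3 -> MISS (open row3); precharges=7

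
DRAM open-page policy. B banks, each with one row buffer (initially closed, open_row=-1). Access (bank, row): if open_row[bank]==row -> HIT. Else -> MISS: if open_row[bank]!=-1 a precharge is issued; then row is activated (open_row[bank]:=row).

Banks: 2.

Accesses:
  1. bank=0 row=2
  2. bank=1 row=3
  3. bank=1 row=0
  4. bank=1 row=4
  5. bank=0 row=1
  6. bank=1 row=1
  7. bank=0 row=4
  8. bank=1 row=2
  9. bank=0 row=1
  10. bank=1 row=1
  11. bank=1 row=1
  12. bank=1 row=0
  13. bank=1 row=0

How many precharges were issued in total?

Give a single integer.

Answer: 9

Derivation:
Acc 1: bank0 row2 -> MISS (open row2); precharges=0
Acc 2: bank1 row3 -> MISS (open row3); precharges=0
Acc 3: bank1 row0 -> MISS (open row0); precharges=1
Acc 4: bank1 row4 -> MISS (open row4); precharges=2
Acc 5: bank0 row1 -> MISS (open row1); precharges=3
Acc 6: bank1 row1 -> MISS (open row1); precharges=4
Acc 7: bank0 row4 -> MISS (open row4); precharges=5
Acc 8: bank1 row2 -> MISS (open row2); precharges=6
Acc 9: bank0 row1 -> MISS (open row1); precharges=7
Acc 10: bank1 row1 -> MISS (open row1); precharges=8
Acc 11: bank1 row1 -> HIT
Acc 12: bank1 row0 -> MISS (open row0); precharges=9
Acc 13: bank1 row0 -> HIT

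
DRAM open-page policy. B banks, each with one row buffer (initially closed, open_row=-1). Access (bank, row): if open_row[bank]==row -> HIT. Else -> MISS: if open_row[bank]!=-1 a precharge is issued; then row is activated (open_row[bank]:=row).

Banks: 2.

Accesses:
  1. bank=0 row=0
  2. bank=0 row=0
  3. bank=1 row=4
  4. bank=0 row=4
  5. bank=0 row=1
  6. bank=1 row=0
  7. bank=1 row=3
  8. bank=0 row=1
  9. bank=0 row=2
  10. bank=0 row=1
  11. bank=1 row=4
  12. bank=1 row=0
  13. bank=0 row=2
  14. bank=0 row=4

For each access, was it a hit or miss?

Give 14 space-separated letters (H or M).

Acc 1: bank0 row0 -> MISS (open row0); precharges=0
Acc 2: bank0 row0 -> HIT
Acc 3: bank1 row4 -> MISS (open row4); precharges=0
Acc 4: bank0 row4 -> MISS (open row4); precharges=1
Acc 5: bank0 row1 -> MISS (open row1); precharges=2
Acc 6: bank1 row0 -> MISS (open row0); precharges=3
Acc 7: bank1 row3 -> MISS (open row3); precharges=4
Acc 8: bank0 row1 -> HIT
Acc 9: bank0 row2 -> MISS (open row2); precharges=5
Acc 10: bank0 row1 -> MISS (open row1); precharges=6
Acc 11: bank1 row4 -> MISS (open row4); precharges=7
Acc 12: bank1 row0 -> MISS (open row0); precharges=8
Acc 13: bank0 row2 -> MISS (open row2); precharges=9
Acc 14: bank0 row4 -> MISS (open row4); precharges=10

Answer: M H M M M M M H M M M M M M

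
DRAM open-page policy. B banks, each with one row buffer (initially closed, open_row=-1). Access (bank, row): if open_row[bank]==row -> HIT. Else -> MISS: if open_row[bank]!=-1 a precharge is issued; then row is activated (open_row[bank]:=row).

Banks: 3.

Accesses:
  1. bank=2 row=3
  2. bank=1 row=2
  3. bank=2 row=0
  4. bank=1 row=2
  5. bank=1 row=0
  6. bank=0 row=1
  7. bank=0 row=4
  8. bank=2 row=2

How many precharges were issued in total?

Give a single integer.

Acc 1: bank2 row3 -> MISS (open row3); precharges=0
Acc 2: bank1 row2 -> MISS (open row2); precharges=0
Acc 3: bank2 row0 -> MISS (open row0); precharges=1
Acc 4: bank1 row2 -> HIT
Acc 5: bank1 row0 -> MISS (open row0); precharges=2
Acc 6: bank0 row1 -> MISS (open row1); precharges=2
Acc 7: bank0 row4 -> MISS (open row4); precharges=3
Acc 8: bank2 row2 -> MISS (open row2); precharges=4

Answer: 4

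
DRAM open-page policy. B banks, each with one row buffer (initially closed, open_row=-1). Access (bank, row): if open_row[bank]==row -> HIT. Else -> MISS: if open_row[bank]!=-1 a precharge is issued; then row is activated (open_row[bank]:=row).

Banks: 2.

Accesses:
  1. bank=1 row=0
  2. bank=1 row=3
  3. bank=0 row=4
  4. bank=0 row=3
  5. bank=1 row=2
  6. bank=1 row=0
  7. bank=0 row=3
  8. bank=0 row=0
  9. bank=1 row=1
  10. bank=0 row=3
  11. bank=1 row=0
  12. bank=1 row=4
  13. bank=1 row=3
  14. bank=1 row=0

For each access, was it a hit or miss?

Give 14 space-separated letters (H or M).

Acc 1: bank1 row0 -> MISS (open row0); precharges=0
Acc 2: bank1 row3 -> MISS (open row3); precharges=1
Acc 3: bank0 row4 -> MISS (open row4); precharges=1
Acc 4: bank0 row3 -> MISS (open row3); precharges=2
Acc 5: bank1 row2 -> MISS (open row2); precharges=3
Acc 6: bank1 row0 -> MISS (open row0); precharges=4
Acc 7: bank0 row3 -> HIT
Acc 8: bank0 row0 -> MISS (open row0); precharges=5
Acc 9: bank1 row1 -> MISS (open row1); precharges=6
Acc 10: bank0 row3 -> MISS (open row3); precharges=7
Acc 11: bank1 row0 -> MISS (open row0); precharges=8
Acc 12: bank1 row4 -> MISS (open row4); precharges=9
Acc 13: bank1 row3 -> MISS (open row3); precharges=10
Acc 14: bank1 row0 -> MISS (open row0); precharges=11

Answer: M M M M M M H M M M M M M M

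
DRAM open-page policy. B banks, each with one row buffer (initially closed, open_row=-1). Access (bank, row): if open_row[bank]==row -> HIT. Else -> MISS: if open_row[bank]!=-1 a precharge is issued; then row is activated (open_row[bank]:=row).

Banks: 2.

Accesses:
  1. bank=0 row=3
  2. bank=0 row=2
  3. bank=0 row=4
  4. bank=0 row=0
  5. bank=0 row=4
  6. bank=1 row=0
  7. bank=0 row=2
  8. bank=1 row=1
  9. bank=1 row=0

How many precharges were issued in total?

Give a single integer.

Answer: 7

Derivation:
Acc 1: bank0 row3 -> MISS (open row3); precharges=0
Acc 2: bank0 row2 -> MISS (open row2); precharges=1
Acc 3: bank0 row4 -> MISS (open row4); precharges=2
Acc 4: bank0 row0 -> MISS (open row0); precharges=3
Acc 5: bank0 row4 -> MISS (open row4); precharges=4
Acc 6: bank1 row0 -> MISS (open row0); precharges=4
Acc 7: bank0 row2 -> MISS (open row2); precharges=5
Acc 8: bank1 row1 -> MISS (open row1); precharges=6
Acc 9: bank1 row0 -> MISS (open row0); precharges=7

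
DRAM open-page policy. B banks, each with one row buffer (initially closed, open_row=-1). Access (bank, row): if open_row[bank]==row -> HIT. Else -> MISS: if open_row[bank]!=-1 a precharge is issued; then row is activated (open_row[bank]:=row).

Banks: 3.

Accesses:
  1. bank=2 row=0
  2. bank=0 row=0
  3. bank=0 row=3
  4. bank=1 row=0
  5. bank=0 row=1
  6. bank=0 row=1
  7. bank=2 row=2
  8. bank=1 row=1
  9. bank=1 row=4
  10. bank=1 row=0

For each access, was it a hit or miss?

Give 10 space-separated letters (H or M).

Answer: M M M M M H M M M M

Derivation:
Acc 1: bank2 row0 -> MISS (open row0); precharges=0
Acc 2: bank0 row0 -> MISS (open row0); precharges=0
Acc 3: bank0 row3 -> MISS (open row3); precharges=1
Acc 4: bank1 row0 -> MISS (open row0); precharges=1
Acc 5: bank0 row1 -> MISS (open row1); precharges=2
Acc 6: bank0 row1 -> HIT
Acc 7: bank2 row2 -> MISS (open row2); precharges=3
Acc 8: bank1 row1 -> MISS (open row1); precharges=4
Acc 9: bank1 row4 -> MISS (open row4); precharges=5
Acc 10: bank1 row0 -> MISS (open row0); precharges=6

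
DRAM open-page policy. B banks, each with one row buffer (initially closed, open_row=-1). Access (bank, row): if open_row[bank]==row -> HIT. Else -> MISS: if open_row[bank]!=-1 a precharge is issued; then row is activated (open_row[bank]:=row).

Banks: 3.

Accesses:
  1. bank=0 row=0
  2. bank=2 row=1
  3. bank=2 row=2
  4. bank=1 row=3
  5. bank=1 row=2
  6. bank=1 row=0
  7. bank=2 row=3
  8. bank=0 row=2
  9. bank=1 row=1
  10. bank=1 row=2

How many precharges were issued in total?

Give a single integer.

Answer: 7

Derivation:
Acc 1: bank0 row0 -> MISS (open row0); precharges=0
Acc 2: bank2 row1 -> MISS (open row1); precharges=0
Acc 3: bank2 row2 -> MISS (open row2); precharges=1
Acc 4: bank1 row3 -> MISS (open row3); precharges=1
Acc 5: bank1 row2 -> MISS (open row2); precharges=2
Acc 6: bank1 row0 -> MISS (open row0); precharges=3
Acc 7: bank2 row3 -> MISS (open row3); precharges=4
Acc 8: bank0 row2 -> MISS (open row2); precharges=5
Acc 9: bank1 row1 -> MISS (open row1); precharges=6
Acc 10: bank1 row2 -> MISS (open row2); precharges=7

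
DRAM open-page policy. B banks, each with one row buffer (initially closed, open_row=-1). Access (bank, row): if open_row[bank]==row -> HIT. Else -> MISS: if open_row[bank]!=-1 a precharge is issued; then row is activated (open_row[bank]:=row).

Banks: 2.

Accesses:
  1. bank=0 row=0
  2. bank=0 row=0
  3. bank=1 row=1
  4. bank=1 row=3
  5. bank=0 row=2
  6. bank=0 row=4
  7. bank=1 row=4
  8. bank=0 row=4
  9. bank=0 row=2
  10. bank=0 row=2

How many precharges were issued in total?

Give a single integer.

Answer: 5

Derivation:
Acc 1: bank0 row0 -> MISS (open row0); precharges=0
Acc 2: bank0 row0 -> HIT
Acc 3: bank1 row1 -> MISS (open row1); precharges=0
Acc 4: bank1 row3 -> MISS (open row3); precharges=1
Acc 5: bank0 row2 -> MISS (open row2); precharges=2
Acc 6: bank0 row4 -> MISS (open row4); precharges=3
Acc 7: bank1 row4 -> MISS (open row4); precharges=4
Acc 8: bank0 row4 -> HIT
Acc 9: bank0 row2 -> MISS (open row2); precharges=5
Acc 10: bank0 row2 -> HIT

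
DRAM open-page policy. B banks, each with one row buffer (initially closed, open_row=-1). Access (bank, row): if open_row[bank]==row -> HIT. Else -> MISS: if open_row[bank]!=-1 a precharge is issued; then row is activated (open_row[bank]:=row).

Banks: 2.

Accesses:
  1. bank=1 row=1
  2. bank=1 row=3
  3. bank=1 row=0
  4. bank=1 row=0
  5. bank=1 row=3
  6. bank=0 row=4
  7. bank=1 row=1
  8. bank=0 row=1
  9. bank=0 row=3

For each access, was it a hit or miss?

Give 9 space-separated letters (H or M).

Acc 1: bank1 row1 -> MISS (open row1); precharges=0
Acc 2: bank1 row3 -> MISS (open row3); precharges=1
Acc 3: bank1 row0 -> MISS (open row0); precharges=2
Acc 4: bank1 row0 -> HIT
Acc 5: bank1 row3 -> MISS (open row3); precharges=3
Acc 6: bank0 row4 -> MISS (open row4); precharges=3
Acc 7: bank1 row1 -> MISS (open row1); precharges=4
Acc 8: bank0 row1 -> MISS (open row1); precharges=5
Acc 9: bank0 row3 -> MISS (open row3); precharges=6

Answer: M M M H M M M M M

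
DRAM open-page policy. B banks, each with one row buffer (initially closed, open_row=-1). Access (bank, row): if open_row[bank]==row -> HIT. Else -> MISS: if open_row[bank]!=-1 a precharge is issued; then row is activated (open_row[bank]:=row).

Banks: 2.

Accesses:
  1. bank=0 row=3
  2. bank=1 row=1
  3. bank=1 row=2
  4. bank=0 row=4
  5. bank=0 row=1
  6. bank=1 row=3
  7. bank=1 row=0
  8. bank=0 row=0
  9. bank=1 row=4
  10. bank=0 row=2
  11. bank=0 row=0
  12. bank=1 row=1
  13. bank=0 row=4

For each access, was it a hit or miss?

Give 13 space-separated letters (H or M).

Answer: M M M M M M M M M M M M M

Derivation:
Acc 1: bank0 row3 -> MISS (open row3); precharges=0
Acc 2: bank1 row1 -> MISS (open row1); precharges=0
Acc 3: bank1 row2 -> MISS (open row2); precharges=1
Acc 4: bank0 row4 -> MISS (open row4); precharges=2
Acc 5: bank0 row1 -> MISS (open row1); precharges=3
Acc 6: bank1 row3 -> MISS (open row3); precharges=4
Acc 7: bank1 row0 -> MISS (open row0); precharges=5
Acc 8: bank0 row0 -> MISS (open row0); precharges=6
Acc 9: bank1 row4 -> MISS (open row4); precharges=7
Acc 10: bank0 row2 -> MISS (open row2); precharges=8
Acc 11: bank0 row0 -> MISS (open row0); precharges=9
Acc 12: bank1 row1 -> MISS (open row1); precharges=10
Acc 13: bank0 row4 -> MISS (open row4); precharges=11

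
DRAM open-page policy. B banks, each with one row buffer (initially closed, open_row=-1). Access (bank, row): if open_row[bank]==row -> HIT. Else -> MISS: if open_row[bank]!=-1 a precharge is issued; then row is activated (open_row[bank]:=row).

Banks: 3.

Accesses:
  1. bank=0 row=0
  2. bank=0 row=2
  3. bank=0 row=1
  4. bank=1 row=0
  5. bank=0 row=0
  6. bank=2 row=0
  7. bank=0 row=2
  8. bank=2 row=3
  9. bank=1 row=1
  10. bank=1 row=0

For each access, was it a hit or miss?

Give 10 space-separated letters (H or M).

Acc 1: bank0 row0 -> MISS (open row0); precharges=0
Acc 2: bank0 row2 -> MISS (open row2); precharges=1
Acc 3: bank0 row1 -> MISS (open row1); precharges=2
Acc 4: bank1 row0 -> MISS (open row0); precharges=2
Acc 5: bank0 row0 -> MISS (open row0); precharges=3
Acc 6: bank2 row0 -> MISS (open row0); precharges=3
Acc 7: bank0 row2 -> MISS (open row2); precharges=4
Acc 8: bank2 row3 -> MISS (open row3); precharges=5
Acc 9: bank1 row1 -> MISS (open row1); precharges=6
Acc 10: bank1 row0 -> MISS (open row0); precharges=7

Answer: M M M M M M M M M M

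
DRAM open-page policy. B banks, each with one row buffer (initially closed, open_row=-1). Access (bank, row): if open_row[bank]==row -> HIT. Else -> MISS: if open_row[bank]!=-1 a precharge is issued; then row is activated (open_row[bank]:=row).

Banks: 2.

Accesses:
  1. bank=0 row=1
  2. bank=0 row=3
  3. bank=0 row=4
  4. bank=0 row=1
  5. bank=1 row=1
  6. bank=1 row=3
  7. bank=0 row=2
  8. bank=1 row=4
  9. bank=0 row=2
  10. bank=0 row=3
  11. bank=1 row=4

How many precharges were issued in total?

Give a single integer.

Answer: 7

Derivation:
Acc 1: bank0 row1 -> MISS (open row1); precharges=0
Acc 2: bank0 row3 -> MISS (open row3); precharges=1
Acc 3: bank0 row4 -> MISS (open row4); precharges=2
Acc 4: bank0 row1 -> MISS (open row1); precharges=3
Acc 5: bank1 row1 -> MISS (open row1); precharges=3
Acc 6: bank1 row3 -> MISS (open row3); precharges=4
Acc 7: bank0 row2 -> MISS (open row2); precharges=5
Acc 8: bank1 row4 -> MISS (open row4); precharges=6
Acc 9: bank0 row2 -> HIT
Acc 10: bank0 row3 -> MISS (open row3); precharges=7
Acc 11: bank1 row4 -> HIT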